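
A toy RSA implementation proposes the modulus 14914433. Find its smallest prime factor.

14914433 is odd.
Digit sum 29, not divisible by 3.
Ends in 3: not divisible by 5.
7: 14914433 = 7·2130633 + 2
11: 14914433 = 11·1355857 + 6
13: 14914433 = 13·1147264 + 1
17: 14914433 = 17·877319 + 10
19: 14914433 = 19·784970 + 3
23: 14914433 = 23·648453 + 14
29: 14914433 = 29·514290 + 23
31: 14914433 = 31·481110 + 23
37: 14914433 = 37·403092 + 29
41: 14914433 = 41·363766 + 27
43: 14914433 = 43·346847 + 12
47: 14914433 = 47·317328 + 17
53: 14914433 = 53·281404 + 21
59: 14914433 = 59·252787

59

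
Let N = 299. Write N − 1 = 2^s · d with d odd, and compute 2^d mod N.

110

299 − 1 = 298 = 2^1 · 149, so d = 149.
2^1 ≡ 2 (mod 299)
2^2 ≡ 2^2 = 4 ≡ 4 (mod 299)
2^4 ≡ 4^2 = 16 ≡ 16 (mod 299)
2^8 ≡ 16^2 = 256 ≡ 256 (mod 299)
2^16 ≡ 256^2 = 65536 ≡ 55 (mod 299)
2^32 ≡ 55^2 = 3025 ≡ 35 (mod 299)
2^64 ≡ 35^2 = 1225 ≡ 29 (mod 299)
2^128 ≡ 29^2 = 841 ≡ 243 (mod 299)
149 = 128 + 16 + 4 + 1 in binary powers of 2.
So 2^149 ≡ 243 · 55 · 16 · 2 ≡ 110 (mod 299).
Squaring chain: 110; never reaches −1, so base 2 is a Miller–Rabin witness that 299 is composite.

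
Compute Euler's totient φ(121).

Factor: 121 = 11^2.
φ(121) = 11^1·(11−1) = 110.

110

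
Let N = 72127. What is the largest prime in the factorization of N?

72127 = 11 · 6557
6557 = 79 · 83
83 is prime.
So 72127 = 11 · 79 · 83; the largest prime factor is 83.

83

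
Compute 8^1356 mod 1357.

8^1 ≡ 8 (mod 1357)
8^2 ≡ 8^2 = 64 ≡ 64 (mod 1357)
8^4 ≡ 64^2 = 4096 ≡ 25 (mod 1357)
8^8 ≡ 25^2 = 625 ≡ 625 (mod 1357)
8^16 ≡ 625^2 = 390625 ≡ 1166 (mod 1357)
8^32 ≡ 1166^2 = 1359556 ≡ 1199 (mod 1357)
8^64 ≡ 1199^2 = 1437601 ≡ 538 (mod 1357)
8^128 ≡ 538^2 = 289444 ≡ 403 (mod 1357)
8^256 ≡ 403^2 = 162409 ≡ 926 (mod 1357)
8^512 ≡ 926^2 = 857476 ≡ 1209 (mod 1357)
8^1024 ≡ 1209^2 = 1461681 ≡ 192 (mod 1357)
1356 = 1024 + 256 + 64 + 8 + 4 in binary powers of 2.
So 8^1356 ≡ 192 · 926 · 538 · 625 · 25 ≡ 374 (mod 1357).
Since 374 ≠ 1, base 8 is a Fermat witness: 1357 is composite.

374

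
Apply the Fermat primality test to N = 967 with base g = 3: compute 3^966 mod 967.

1

3^1 ≡ 3 (mod 967)
3^2 ≡ 3^2 = 9 ≡ 9 (mod 967)
3^4 ≡ 9^2 = 81 ≡ 81 (mod 967)
3^8 ≡ 81^2 = 6561 ≡ 759 (mod 967)
3^16 ≡ 759^2 = 576081 ≡ 716 (mod 967)
3^32 ≡ 716^2 = 512656 ≡ 146 (mod 967)
3^64 ≡ 146^2 = 21316 ≡ 42 (mod 967)
3^128 ≡ 42^2 = 1764 ≡ 797 (mod 967)
3^256 ≡ 797^2 = 635209 ≡ 857 (mod 967)
3^512 ≡ 857^2 = 734449 ≡ 496 (mod 967)
966 = 512 + 256 + 128 + 64 + 4 + 2 in binary powers of 2.
So 3^966 ≡ 496 · 857 · 797 · 42 · 81 · 9 ≡ 1 (mod 967).
Since the result is 1, base 3 gives no evidence that 967 is composite.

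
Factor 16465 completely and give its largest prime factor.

89

16465 = 5 · 3293
3293 = 37 · 89
89 is prime.
So 16465 = 5 · 37 · 89; the largest prime factor is 89.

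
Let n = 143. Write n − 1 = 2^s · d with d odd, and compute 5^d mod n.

143 − 1 = 142 = 2^1 · 71, so d = 71.
5^1 ≡ 5 (mod 143)
5^2 ≡ 5^2 = 25 ≡ 25 (mod 143)
5^4 ≡ 25^2 = 625 ≡ 53 (mod 143)
5^8 ≡ 53^2 = 2809 ≡ 92 (mod 143)
5^16 ≡ 92^2 = 8464 ≡ 27 (mod 143)
5^32 ≡ 27^2 = 729 ≡ 14 (mod 143)
5^64 ≡ 14^2 = 196 ≡ 53 (mod 143)
71 = 64 + 4 + 2 + 1 in binary powers of 2.
So 5^71 ≡ 53 · 53 · 25 · 5 ≡ 60 (mod 143).
Squaring chain: 60; never reaches −1, so base 5 is a Miller–Rabin witness that 143 is composite.

60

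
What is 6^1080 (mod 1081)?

6^1 ≡ 6 (mod 1081)
6^2 ≡ 6^2 = 36 ≡ 36 (mod 1081)
6^4 ≡ 36^2 = 1296 ≡ 215 (mod 1081)
6^8 ≡ 215^2 = 46225 ≡ 823 (mod 1081)
6^16 ≡ 823^2 = 677329 ≡ 623 (mod 1081)
6^32 ≡ 623^2 = 388129 ≡ 50 (mod 1081)
6^64 ≡ 50^2 = 2500 ≡ 338 (mod 1081)
6^128 ≡ 338^2 = 114244 ≡ 739 (mod 1081)
6^256 ≡ 739^2 = 546121 ≡ 216 (mod 1081)
6^512 ≡ 216^2 = 46656 ≡ 173 (mod 1081)
6^1024 ≡ 173^2 = 29929 ≡ 742 (mod 1081)
1080 = 1024 + 32 + 16 + 8 in binary powers of 2.
So 6^1080 ≡ 742 · 50 · 623 · 823 ≡ 243 (mod 1081).
Since 243 ≠ 1, base 6 is a Fermat witness: 1081 is composite.

243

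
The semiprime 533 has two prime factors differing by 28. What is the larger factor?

Since p = q + 28, we have 533 = q(q + 28), so q² + 28q − 533 = 0.
Discriminant: 28² + 4·533 = 784 + 2132 = 2916; √2916 = 54.
q = (−28 + 54)/2 = 13, and p = q + 28 = 41.
Check: 13 · 41 = 533.

41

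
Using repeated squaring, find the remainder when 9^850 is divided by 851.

9^1 ≡ 9 (mod 851)
9^2 ≡ 9^2 = 81 ≡ 81 (mod 851)
9^4 ≡ 81^2 = 6561 ≡ 604 (mod 851)
9^8 ≡ 604^2 = 364816 ≡ 588 (mod 851)
9^16 ≡ 588^2 = 345744 ≡ 238 (mod 851)
9^32 ≡ 238^2 = 56644 ≡ 478 (mod 851)
9^64 ≡ 478^2 = 228484 ≡ 416 (mod 851)
9^128 ≡ 416^2 = 173056 ≡ 303 (mod 851)
9^256 ≡ 303^2 = 91809 ≡ 752 (mod 851)
9^512 ≡ 752^2 = 565504 ≡ 440 (mod 851)
850 = 512 + 256 + 64 + 16 + 2 in binary powers of 2.
So 9^850 ≡ 440 · 752 · 416 · 238 · 81 ≡ 752 (mod 851).
Since 752 ≠ 1, base 9 is a Fermat witness: 851 is composite.

752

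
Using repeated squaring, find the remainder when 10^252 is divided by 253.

10^1 ≡ 10 (mod 253)
10^2 ≡ 10^2 = 100 ≡ 100 (mod 253)
10^4 ≡ 100^2 = 10000 ≡ 133 (mod 253)
10^8 ≡ 133^2 = 17689 ≡ 232 (mod 253)
10^16 ≡ 232^2 = 53824 ≡ 188 (mod 253)
10^32 ≡ 188^2 = 35344 ≡ 177 (mod 253)
10^64 ≡ 177^2 = 31329 ≡ 210 (mod 253)
10^128 ≡ 210^2 = 44100 ≡ 78 (mod 253)
252 = 128 + 64 + 32 + 16 + 8 + 4 in binary powers of 2.
So 10^252 ≡ 78 · 210 · 177 · 188 · 232 · 133 ≡ 177 (mod 253).
Since 177 ≠ 1, base 10 is a Fermat witness: 253 is composite.

177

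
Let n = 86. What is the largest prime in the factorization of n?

43

86 = 2 · 43
43 is prime.
So 86 = 2 · 43; the largest prime factor is 43.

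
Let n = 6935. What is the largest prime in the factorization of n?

73

6935 = 5 · 1387
1387 = 19 · 73
73 is prime.
So 6935 = 5 · 19 · 73; the largest prime factor is 73.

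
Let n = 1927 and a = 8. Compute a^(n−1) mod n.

8^1 ≡ 8 (mod 1927)
8^2 ≡ 8^2 = 64 ≡ 64 (mod 1927)
8^4 ≡ 64^2 = 4096 ≡ 242 (mod 1927)
8^8 ≡ 242^2 = 58564 ≡ 754 (mod 1927)
8^16 ≡ 754^2 = 568516 ≡ 51 (mod 1927)
8^32 ≡ 51^2 = 2601 ≡ 674 (mod 1927)
8^64 ≡ 674^2 = 454276 ≡ 1431 (mod 1927)
8^128 ≡ 1431^2 = 2047761 ≡ 1287 (mod 1927)
8^256 ≡ 1287^2 = 1656369 ≡ 1076 (mod 1927)
8^512 ≡ 1076^2 = 1157776 ≡ 1576 (mod 1927)
8^1024 ≡ 1576^2 = 2483776 ≡ 1800 (mod 1927)
1926 = 1024 + 512 + 256 + 128 + 4 + 2 in binary powers of 2.
So 8^1926 ≡ 1800 · 1576 · 1076 · 1287 · 242 · 64 ≡ 1630 (mod 1927).
Since 1630 ≠ 1, base 8 is a Fermat witness: 1927 is composite.

1630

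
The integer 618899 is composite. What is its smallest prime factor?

618899 is odd.
Digit sum 41, not divisible by 3.
Ends in 9: not divisible by 5.
7: 618899 = 7·88414 + 1
11: 618899 = 11·56263 + 6
13: 618899 = 13·47607 + 8
17: 618899 = 17·36405 + 14
19: 618899 = 19·32573 + 12
23: 618899 = 23·26908 + 15
29: 618899 = 29·21341 + 10
31: 618899 = 31·19964 + 15
37: 618899 = 37·16727

37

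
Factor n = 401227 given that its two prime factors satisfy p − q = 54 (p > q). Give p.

Since p = q + 54, we have 401227 = q(q + 54), so q² + 54q − 401227 = 0.
Discriminant: 54² + 4·401227 = 2916 + 1604908 = 1607824; √1607824 = 1268.
q = (−54 + 1268)/2 = 607, and p = q + 54 = 661.
Check: 607 · 661 = 401227.

661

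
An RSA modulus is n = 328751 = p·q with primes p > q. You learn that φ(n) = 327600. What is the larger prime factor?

φ(n) = (p−1)(q−1) = n − (p+q) + 1, so p + q = 328751 − 327600 + 1 = 1152.
p and q are the roots of t² − 1152t + 328751 = 0.
Discriminant: 1152² − 4·328751 = 1327104 − 1315004 = 12100; √12100 = 110.
q = (1152 − 110)/2 = 521, p = (1152 + 110)/2 = 631.
Check: 521 · 631 = 328751.

631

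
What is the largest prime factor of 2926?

2926 = 2 · 1463
1463 = 7 · 209
209 = 11 · 19
19 is prime.
So 2926 = 2 · 7 · 11 · 19; the largest prime factor is 19.

19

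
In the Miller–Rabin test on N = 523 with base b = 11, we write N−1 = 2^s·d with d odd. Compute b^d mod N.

1

523 − 1 = 522 = 2^1 · 261, so d = 261.
11^1 ≡ 11 (mod 523)
11^2 ≡ 11^2 = 121 ≡ 121 (mod 523)
11^4 ≡ 121^2 = 14641 ≡ 520 (mod 523)
11^8 ≡ 520^2 = 270400 ≡ 9 (mod 523)
11^16 ≡ 9^2 = 81 ≡ 81 (mod 523)
11^32 ≡ 81^2 = 6561 ≡ 285 (mod 523)
11^64 ≡ 285^2 = 81225 ≡ 160 (mod 523)
11^128 ≡ 160^2 = 25600 ≡ 496 (mod 523)
11^256 ≡ 496^2 = 246016 ≡ 206 (mod 523)
261 = 256 + 4 + 1 in binary powers of 2.
So 11^261 ≡ 206 · 520 · 11 ≡ 1 (mod 523).
Since 11^d ≡ 1 (mod 523), base 11 does not prove 523 composite.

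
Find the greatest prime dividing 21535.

21535 = 5 · 4307
4307 = 59 · 73
73 is prime.
So 21535 = 5 · 59 · 73; the largest prime factor is 73.

73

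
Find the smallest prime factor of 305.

5

305 is odd.
Digit sum 8, not divisible by 3.
Ends in 5: divisible by 5.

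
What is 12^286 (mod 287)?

12^1 ≡ 12 (mod 287)
12^2 ≡ 12^2 = 144 ≡ 144 (mod 287)
12^4 ≡ 144^2 = 20736 ≡ 72 (mod 287)
12^8 ≡ 72^2 = 5184 ≡ 18 (mod 287)
12^16 ≡ 18^2 = 324 ≡ 37 (mod 287)
12^32 ≡ 37^2 = 1369 ≡ 221 (mod 287)
12^64 ≡ 221^2 = 48841 ≡ 51 (mod 287)
12^128 ≡ 51^2 = 2601 ≡ 18 (mod 287)
12^256 ≡ 18^2 = 324 ≡ 37 (mod 287)
286 = 256 + 16 + 8 + 4 + 2 in binary powers of 2.
So 12^286 ≡ 37 · 37 · 18 · 72 · 144 ≡ 282 (mod 287).
Since 282 ≠ 1, base 12 is a Fermat witness: 287 is composite.

282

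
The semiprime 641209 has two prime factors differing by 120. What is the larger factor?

863

Since p = q + 120, we have 641209 = q(q + 120), so q² + 120q − 641209 = 0.
Discriminant: 120² + 4·641209 = 14400 + 2564836 = 2579236; √2579236 = 1606.
q = (−120 + 1606)/2 = 743, and p = q + 120 = 863.
Check: 743 · 863 = 641209.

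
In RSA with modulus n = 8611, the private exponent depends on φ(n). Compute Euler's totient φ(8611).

8424

Factor: 8611 = 79 · 109.
φ(8611) = (79−1) · (109−1) = 78 · 108 = 8424.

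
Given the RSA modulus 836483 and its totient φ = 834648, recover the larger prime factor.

997

φ(n) = (p−1)(q−1) = n − (p+q) + 1, so p + q = 836483 − 834648 + 1 = 1836.
p and q are the roots of t² − 1836t + 836483 = 0.
Discriminant: 1836² − 4·836483 = 3370896 − 3345932 = 24964; √24964 = 158.
q = (1836 − 158)/2 = 839, p = (1836 + 158)/2 = 997.
Check: 839 · 997 = 836483.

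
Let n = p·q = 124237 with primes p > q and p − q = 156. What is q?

283

Since p = q + 156, we have 124237 = q(q + 156), so q² + 156q − 124237 = 0.
Discriminant: 156² + 4·124237 = 24336 + 496948 = 521284; √521284 = 722.
q = (−156 + 722)/2 = 283, and p = q + 156 = 439.
Check: 283 · 439 = 124237.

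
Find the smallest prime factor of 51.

3

51 is odd.
Digit sum 6, divisible by 3.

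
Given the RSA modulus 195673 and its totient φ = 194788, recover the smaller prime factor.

φ(n) = (p−1)(q−1) = n − (p+q) + 1, so p + q = 195673 − 194788 + 1 = 886.
p and q are the roots of t² − 886t + 195673 = 0.
Discriminant: 886² − 4·195673 = 784996 − 782692 = 2304; √2304 = 48.
q = (886 − 48)/2 = 419, p = (886 + 48)/2 = 467.
Check: 419 · 467 = 195673.

419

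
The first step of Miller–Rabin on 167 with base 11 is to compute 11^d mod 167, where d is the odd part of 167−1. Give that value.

1

167 − 1 = 166 = 2^1 · 83, so d = 83.
11^1 ≡ 11 (mod 167)
11^2 ≡ 11^2 = 121 ≡ 121 (mod 167)
11^4 ≡ 121^2 = 14641 ≡ 112 (mod 167)
11^8 ≡ 112^2 = 12544 ≡ 19 (mod 167)
11^16 ≡ 19^2 = 361 ≡ 27 (mod 167)
11^32 ≡ 27^2 = 729 ≡ 61 (mod 167)
11^64 ≡ 61^2 = 3721 ≡ 47 (mod 167)
83 = 64 + 16 + 2 + 1 in binary powers of 2.
So 11^83 ≡ 47 · 27 · 121 · 11 ≡ 1 (mod 167).
Since 11^d ≡ 1 (mod 167), base 11 does not prove 167 composite.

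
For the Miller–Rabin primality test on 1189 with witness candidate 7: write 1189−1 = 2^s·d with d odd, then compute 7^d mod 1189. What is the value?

1189 − 1 = 1188 = 2^2 · 297, so d = 297.
7^1 ≡ 7 (mod 1189)
7^2 ≡ 7^2 = 49 ≡ 49 (mod 1189)
7^4 ≡ 49^2 = 2401 ≡ 23 (mod 1189)
7^8 ≡ 23^2 = 529 ≡ 529 (mod 1189)
7^16 ≡ 529^2 = 279841 ≡ 426 (mod 1189)
7^32 ≡ 426^2 = 181476 ≡ 748 (mod 1189)
7^64 ≡ 748^2 = 559504 ≡ 674 (mod 1189)
7^128 ≡ 674^2 = 454276 ≡ 78 (mod 1189)
7^256 ≡ 78^2 = 6084 ≡ 139 (mod 1189)
297 = 256 + 32 + 8 + 1 in binary powers of 2.
So 7^297 ≡ 139 · 748 · 529 · 7 ≡ 604 (mod 1189).
Squaring chain: 604 → 982; never reaches −1, so base 7 is a Miller–Rabin witness that 1189 is composite.

604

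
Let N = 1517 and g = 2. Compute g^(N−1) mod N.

2^1 ≡ 2 (mod 1517)
2^2 ≡ 2^2 = 4 ≡ 4 (mod 1517)
2^4 ≡ 4^2 = 16 ≡ 16 (mod 1517)
2^8 ≡ 16^2 = 256 ≡ 256 (mod 1517)
2^16 ≡ 256^2 = 65536 ≡ 305 (mod 1517)
2^32 ≡ 305^2 = 93025 ≡ 488 (mod 1517)
2^64 ≡ 488^2 = 238144 ≡ 1492 (mod 1517)
2^128 ≡ 1492^2 = 2226064 ≡ 625 (mod 1517)
2^256 ≡ 625^2 = 390625 ≡ 756 (mod 1517)
2^512 ≡ 756^2 = 571536 ≡ 1144 (mod 1517)
2^1024 ≡ 1144^2 = 1308736 ≡ 1082 (mod 1517)
1516 = 1024 + 256 + 128 + 64 + 32 + 8 + 4 in binary powers of 2.
So 2^1516 ≡ 1082 · 756 · 625 · 1492 · 488 · 256 · 16 ≡ 756 (mod 1517).
Since 756 ≠ 1, base 2 is a Fermat witness: 1517 is composite.

756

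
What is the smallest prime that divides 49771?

49771 is odd.
Digit sum 28, not divisible by 3.
Ends in 1: not divisible by 5.
7: 49771 = 7·7110 + 1
11: 49771 = 11·4524 + 7
13: 49771 = 13·3828 + 7
17: 49771 = 17·2927 + 12
19: 49771 = 19·2619 + 10
23: 49771 = 23·2163 + 22
29: 49771 = 29·1716 + 7
31: 49771 = 31·1605 + 16
37: 49771 = 37·1345 + 6
41: 49771 = 41·1213 + 38
43: 49771 = 43·1157 + 20
47: 49771 = 47·1058 + 45
53: 49771 = 53·939 + 4
59: 49771 = 59·843 + 34
61: 49771 = 61·815 + 56
67: 49771 = 67·742 + 57
71: 49771 = 71·701

71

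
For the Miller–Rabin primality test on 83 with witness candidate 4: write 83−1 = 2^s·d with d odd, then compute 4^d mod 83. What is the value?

1

83 − 1 = 82 = 2^1 · 41, so d = 41.
4^1 ≡ 4 (mod 83)
4^2 ≡ 4^2 = 16 ≡ 16 (mod 83)
4^4 ≡ 16^2 = 256 ≡ 7 (mod 83)
4^8 ≡ 7^2 = 49 ≡ 49 (mod 83)
4^16 ≡ 49^2 = 2401 ≡ 77 (mod 83)
4^32 ≡ 77^2 = 5929 ≡ 36 (mod 83)
41 = 32 + 8 + 1 in binary powers of 2.
So 4^41 ≡ 36 · 49 · 4 ≡ 1 (mod 83).
Since 4^d ≡ 1 (mod 83), base 4 does not prove 83 composite.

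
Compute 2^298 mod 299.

140

2^1 ≡ 2 (mod 299)
2^2 ≡ 2^2 = 4 ≡ 4 (mod 299)
2^4 ≡ 4^2 = 16 ≡ 16 (mod 299)
2^8 ≡ 16^2 = 256 ≡ 256 (mod 299)
2^16 ≡ 256^2 = 65536 ≡ 55 (mod 299)
2^32 ≡ 55^2 = 3025 ≡ 35 (mod 299)
2^64 ≡ 35^2 = 1225 ≡ 29 (mod 299)
2^128 ≡ 29^2 = 841 ≡ 243 (mod 299)
2^256 ≡ 243^2 = 59049 ≡ 146 (mod 299)
298 = 256 + 32 + 8 + 2 in binary powers of 2.
So 2^298 ≡ 146 · 35 · 256 · 4 ≡ 140 (mod 299).
Since 140 ≠ 1, base 2 is a Fermat witness: 299 is composite.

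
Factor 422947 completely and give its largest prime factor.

422947 = 7 · 60421
60421 = 23 · 2627
2627 = 37 · 71
71 is prime.
So 422947 = 7 · 23 · 37 · 71; the largest prime factor is 71.

71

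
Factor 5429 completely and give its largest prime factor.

5429 = 61 · 89
89 is prime.
So 5429 = 61 · 89; the largest prime factor is 89.

89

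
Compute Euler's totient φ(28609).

23760

Factor: 28609 = 7 · 61 · 67.
φ(28609) = (7−1) · (61−1) · (67−1) = 6 · 60 · 66 = 23760.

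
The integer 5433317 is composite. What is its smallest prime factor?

73

5433317 is odd.
Digit sum 26, not divisible by 3.
Ends in 7: not divisible by 5.
7: 5433317 = 7·776188 + 1
11: 5433317 = 11·493937 + 10
13: 5433317 = 13·417947 + 6
17: 5433317 = 17·319606 + 15
19: 5433317 = 19·285964 + 1
23: 5433317 = 23·236231 + 4
29: 5433317 = 29·187355 + 22
31: 5433317 = 31·175268 + 9
37: 5433317 = 37·146846 + 15
41: 5433317 = 41·132519 + 38
43: 5433317 = 43·126356 + 9
47: 5433317 = 47·115602 + 23
53: 5433317 = 53·102515 + 22
59: 5433317 = 59·92090 + 7
61: 5433317 = 61·89070 + 47
67: 5433317 = 67·81094 + 19
71: 5433317 = 71·76525 + 42
73: 5433317 = 73·74429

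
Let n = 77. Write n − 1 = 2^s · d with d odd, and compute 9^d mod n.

77 − 1 = 76 = 2^2 · 19, so d = 19.
9^1 ≡ 9 (mod 77)
9^2 ≡ 9^2 = 81 ≡ 4 (mod 77)
9^4 ≡ 4^2 = 16 ≡ 16 (mod 77)
9^8 ≡ 16^2 = 256 ≡ 25 (mod 77)
9^16 ≡ 25^2 = 625 ≡ 9 (mod 77)
19 = 16 + 2 + 1 in binary powers of 2.
So 9^19 ≡ 9 · 4 · 9 ≡ 16 (mod 77).
Squaring chain: 16 → 25; never reaches −1, so base 9 is a Miller–Rabin witness that 77 is composite.

16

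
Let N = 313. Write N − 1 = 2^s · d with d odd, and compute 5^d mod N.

313 − 1 = 312 = 2^3 · 39, so d = 39.
5^1 ≡ 5 (mod 313)
5^2 ≡ 5^2 = 25 ≡ 25 (mod 313)
5^4 ≡ 25^2 = 625 ≡ 312 (mod 313)
5^8 ≡ 312^2 = 97344 ≡ 1 (mod 313)
5^16 ≡ 1^2 = 1 ≡ 1 (mod 313)
5^32 ≡ 1^2 = 1 ≡ 1 (mod 313)
39 = 32 + 4 + 2 + 1 in binary powers of 2.
So 5^39 ≡ 1 · 312 · 25 · 5 ≡ 188 (mod 313).
Squaring chain: 188 → 288 → 312; reaches −1, so base 5 does not prove 313 composite.

188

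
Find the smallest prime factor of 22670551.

79

22670551 is odd.
Digit sum 28, not divisible by 3.
Ends in 1: not divisible by 5.
7: 22670551 = 7·3238650 + 1
11: 22670551 = 11·2060959 + 2
13: 22670551 = 13·1743888 + 7
17: 22670551 = 17·1333561 + 14
19: 22670551 = 19·1193186 + 17
23: 22670551 = 23·985676 + 3
29: 22670551 = 29·781743 + 4
31: 22670551 = 31·731308 + 3
37: 22670551 = 37·612717 + 22
41: 22670551 = 41·552940 + 11
43: 22670551 = 43·527222 + 5
47: 22670551 = 47·482352 + 7
53: 22670551 = 53·427746 + 13
59: 22670551 = 59·384246 + 37
61: 22670551 = 61·371648 + 23
67: 22670551 = 67·338366 + 29
71: 22670551 = 71·319303 + 38
73: 22670551 = 73·310555 + 36
79: 22670551 = 79·286969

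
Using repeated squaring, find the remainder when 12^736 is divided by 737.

639

12^1 ≡ 12 (mod 737)
12^2 ≡ 12^2 = 144 ≡ 144 (mod 737)
12^4 ≡ 144^2 = 20736 ≡ 100 (mod 737)
12^8 ≡ 100^2 = 10000 ≡ 419 (mod 737)
12^16 ≡ 419^2 = 175561 ≡ 155 (mod 737)
12^32 ≡ 155^2 = 24025 ≡ 441 (mod 737)
12^64 ≡ 441^2 = 194481 ≡ 650 (mod 737)
12^128 ≡ 650^2 = 422500 ≡ 199 (mod 737)
12^256 ≡ 199^2 = 39601 ≡ 540 (mod 737)
12^512 ≡ 540^2 = 291600 ≡ 485 (mod 737)
736 = 512 + 128 + 64 + 32 in binary powers of 2.
So 12^736 ≡ 485 · 199 · 650 · 441 ≡ 639 (mod 737).
Since 639 ≠ 1, base 12 is a Fermat witness: 737 is composite.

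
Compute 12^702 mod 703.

12^1 ≡ 12 (mod 703)
12^2 ≡ 12^2 = 144 ≡ 144 (mod 703)
12^4 ≡ 144^2 = 20736 ≡ 349 (mod 703)
12^8 ≡ 349^2 = 121801 ≡ 182 (mod 703)
12^16 ≡ 182^2 = 33124 ≡ 83 (mod 703)
12^32 ≡ 83^2 = 6889 ≡ 562 (mod 703)
12^64 ≡ 562^2 = 315844 ≡ 197 (mod 703)
12^128 ≡ 197^2 = 38809 ≡ 144 (mod 703)
12^256 ≡ 144^2 = 20736 ≡ 349 (mod 703)
12^512 ≡ 349^2 = 121801 ≡ 182 (mod 703)
702 = 512 + 128 + 32 + 16 + 8 + 4 + 2 in binary powers of 2.
So 12^702 ≡ 182 · 144 · 562 · 83 · 182 · 349 · 144 ≡ 1 (mod 703).
Since the result is 1, base 12 gives no evidence that 703 is composite.

1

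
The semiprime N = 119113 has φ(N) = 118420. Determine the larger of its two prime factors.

383

φ(n) = (p−1)(q−1) = n − (p+q) + 1, so p + q = 119113 − 118420 + 1 = 694.
p and q are the roots of t² − 694t + 119113 = 0.
Discriminant: 694² − 4·119113 = 481636 − 476452 = 5184; √5184 = 72.
q = (694 − 72)/2 = 311, p = (694 + 72)/2 = 383.
Check: 311 · 383 = 119113.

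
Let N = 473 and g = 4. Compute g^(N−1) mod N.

236

4^1 ≡ 4 (mod 473)
4^2 ≡ 4^2 = 16 ≡ 16 (mod 473)
4^4 ≡ 16^2 = 256 ≡ 256 (mod 473)
4^8 ≡ 256^2 = 65536 ≡ 262 (mod 473)
4^16 ≡ 262^2 = 68644 ≡ 59 (mod 473)
4^32 ≡ 59^2 = 3481 ≡ 170 (mod 473)
4^64 ≡ 170^2 = 28900 ≡ 47 (mod 473)
4^128 ≡ 47^2 = 2209 ≡ 317 (mod 473)
4^256 ≡ 317^2 = 100489 ≡ 213 (mod 473)
472 = 256 + 128 + 64 + 16 + 8 in binary powers of 2.
So 4^472 ≡ 213 · 317 · 47 · 59 · 262 ≡ 236 (mod 473).
Since 236 ≠ 1, base 4 is a Fermat witness: 473 is composite.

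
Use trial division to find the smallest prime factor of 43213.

43213 is odd.
Digit sum 13, not divisible by 3.
Ends in 3: not divisible by 5.
7: 43213 = 7·6173 + 2
11: 43213 = 11·3928 + 5
13: 43213 = 13·3324 + 1
17: 43213 = 17·2541 + 16
19: 43213 = 19·2274 + 7
23: 43213 = 23·1878 + 19
29: 43213 = 29·1490 + 3
31: 43213 = 31·1393 + 30
37: 43213 = 37·1167 + 34
41: 43213 = 41·1053 + 40
43: 43213 = 43·1004 + 41
47: 43213 = 47·919 + 20
53: 43213 = 53·815 + 18
59: 43213 = 59·732 + 25
61: 43213 = 61·708 + 25
67: 43213 = 67·644 + 65
71: 43213 = 71·608 + 45
73: 43213 = 73·591 + 70
79: 43213 = 79·547

79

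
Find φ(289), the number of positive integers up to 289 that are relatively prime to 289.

272

Factor: 289 = 17^2.
φ(289) = 17^1·(17−1) = 272.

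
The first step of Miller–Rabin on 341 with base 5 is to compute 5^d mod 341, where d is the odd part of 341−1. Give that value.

67

341 − 1 = 340 = 2^2 · 85, so d = 85.
5^1 ≡ 5 (mod 341)
5^2 ≡ 5^2 = 25 ≡ 25 (mod 341)
5^4 ≡ 25^2 = 625 ≡ 284 (mod 341)
5^8 ≡ 284^2 = 80656 ≡ 180 (mod 341)
5^16 ≡ 180^2 = 32400 ≡ 5 (mod 341)
5^32 ≡ 5^2 = 25 ≡ 25 (mod 341)
5^64 ≡ 25^2 = 625 ≡ 284 (mod 341)
85 = 64 + 16 + 4 + 1 in binary powers of 2.
So 5^85 ≡ 284 · 5 · 284 · 5 ≡ 67 (mod 341).
Squaring chain: 67 → 56; never reaches −1, so base 5 is a Miller–Rabin witness that 341 is composite.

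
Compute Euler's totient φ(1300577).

1263600

Factor: 1300577 = 79 · 101 · 163.
φ(1300577) = (79−1) · (101−1) · (163−1) = 78 · 100 · 162 = 1263600.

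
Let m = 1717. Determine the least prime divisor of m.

1717 is odd.
Digit sum 16, not divisible by 3.
Ends in 7: not divisible by 5.
7: 1717 = 7·245 + 2
11: 1717 = 11·156 + 1
13: 1717 = 13·132 + 1
17: 1717 = 17·101

17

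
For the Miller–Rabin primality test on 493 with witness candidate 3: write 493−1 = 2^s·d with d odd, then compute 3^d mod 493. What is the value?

160

493 − 1 = 492 = 2^2 · 123, so d = 123.
3^1 ≡ 3 (mod 493)
3^2 ≡ 3^2 = 9 ≡ 9 (mod 493)
3^4 ≡ 9^2 = 81 ≡ 81 (mod 493)
3^8 ≡ 81^2 = 6561 ≡ 152 (mod 493)
3^16 ≡ 152^2 = 23104 ≡ 426 (mod 493)
3^32 ≡ 426^2 = 181476 ≡ 52 (mod 493)
3^64 ≡ 52^2 = 2704 ≡ 239 (mod 493)
123 = 64 + 32 + 16 + 8 + 2 + 1 in binary powers of 2.
So 3^123 ≡ 239 · 52 · 426 · 152 · 9 · 3 ≡ 160 (mod 493).
Squaring chain: 160 → 457; never reaches −1, so base 3 is a Miller–Rabin witness that 493 is composite.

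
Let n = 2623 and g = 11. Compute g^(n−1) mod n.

365

11^1 ≡ 11 (mod 2623)
11^2 ≡ 11^2 = 121 ≡ 121 (mod 2623)
11^4 ≡ 121^2 = 14641 ≡ 1526 (mod 2623)
11^8 ≡ 1526^2 = 2328676 ≡ 2075 (mod 2623)
11^16 ≡ 2075^2 = 4305625 ≡ 1282 (mod 2623)
11^32 ≡ 1282^2 = 1643524 ≡ 1526 (mod 2623)
11^64 ≡ 1526^2 = 2328676 ≡ 2075 (mod 2623)
11^128 ≡ 2075^2 = 4305625 ≡ 1282 (mod 2623)
11^256 ≡ 1282^2 = 1643524 ≡ 1526 (mod 2623)
11^512 ≡ 1526^2 = 2328676 ≡ 2075 (mod 2623)
11^1024 ≡ 2075^2 = 4305625 ≡ 1282 (mod 2623)
11^2048 ≡ 1282^2 = 1643524 ≡ 1526 (mod 2623)
2622 = 2048 + 512 + 32 + 16 + 8 + 4 + 2 in binary powers of 2.
So 11^2622 ≡ 1526 · 2075 · 1526 · 1282 · 2075 · 1526 · 121 ≡ 365 (mod 2623).
Since 365 ≠ 1, base 11 is a Fermat witness: 2623 is composite.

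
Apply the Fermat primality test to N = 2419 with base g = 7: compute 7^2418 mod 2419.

743

7^1 ≡ 7 (mod 2419)
7^2 ≡ 7^2 = 49 ≡ 49 (mod 2419)
7^4 ≡ 49^2 = 2401 ≡ 2401 (mod 2419)
7^8 ≡ 2401^2 = 5764801 ≡ 324 (mod 2419)
7^16 ≡ 324^2 = 104976 ≡ 959 (mod 2419)
7^32 ≡ 959^2 = 919681 ≡ 461 (mod 2419)
7^64 ≡ 461^2 = 212521 ≡ 2068 (mod 2419)
7^128 ≡ 2068^2 = 4276624 ≡ 2251 (mod 2419)
7^256 ≡ 2251^2 = 5067001 ≡ 1615 (mod 2419)
7^512 ≡ 1615^2 = 2608225 ≡ 543 (mod 2419)
7^1024 ≡ 543^2 = 294849 ≡ 2150 (mod 2419)
7^2048 ≡ 2150^2 = 4622500 ≡ 2210 (mod 2419)
2418 = 2048 + 256 + 64 + 32 + 16 + 2 in binary powers of 2.
So 7^2418 ≡ 2210 · 1615 · 2068 · 461 · 959 · 49 ≡ 743 (mod 2419).
Since 743 ≠ 1, base 7 is a Fermat witness: 2419 is composite.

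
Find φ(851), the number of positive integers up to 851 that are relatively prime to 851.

792

Factor: 851 = 23 · 37.
φ(851) = (23−1) · (37−1) = 22 · 36 = 792.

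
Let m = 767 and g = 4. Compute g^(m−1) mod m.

35

4^1 ≡ 4 (mod 767)
4^2 ≡ 4^2 = 16 ≡ 16 (mod 767)
4^4 ≡ 16^2 = 256 ≡ 256 (mod 767)
4^8 ≡ 256^2 = 65536 ≡ 341 (mod 767)
4^16 ≡ 341^2 = 116281 ≡ 464 (mod 767)
4^32 ≡ 464^2 = 215296 ≡ 536 (mod 767)
4^64 ≡ 536^2 = 287296 ≡ 438 (mod 767)
4^128 ≡ 438^2 = 191844 ≡ 94 (mod 767)
4^256 ≡ 94^2 = 8836 ≡ 399 (mod 767)
4^512 ≡ 399^2 = 159201 ≡ 432 (mod 767)
766 = 512 + 128 + 64 + 32 + 16 + 8 + 4 + 2 in binary powers of 2.
So 4^766 ≡ 432 · 94 · 438 · 536 · 464 · 341 · 256 · 16 ≡ 35 (mod 767).
Since 35 ≠ 1, base 4 is a Fermat witness: 767 is composite.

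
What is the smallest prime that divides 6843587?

59

6843587 is odd.
Digit sum 41, not divisible by 3.
Ends in 7: not divisible by 5.
7: 6843587 = 7·977655 + 2
11: 6843587 = 11·622144 + 3
13: 6843587 = 13·526429 + 10
17: 6843587 = 17·402563 + 16
19: 6843587 = 19·360188 + 15
23: 6843587 = 23·297547 + 6
29: 6843587 = 29·235985 + 22
31: 6843587 = 31·220760 + 27
37: 6843587 = 37·184961 + 30
41: 6843587 = 41·166916 + 31
43: 6843587 = 43·159153 + 8
47: 6843587 = 47·145608 + 11
53: 6843587 = 53·129124 + 15
59: 6843587 = 59·115993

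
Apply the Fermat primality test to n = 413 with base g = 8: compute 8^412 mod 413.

302

8^1 ≡ 8 (mod 413)
8^2 ≡ 8^2 = 64 ≡ 64 (mod 413)
8^4 ≡ 64^2 = 4096 ≡ 379 (mod 413)
8^8 ≡ 379^2 = 143641 ≡ 330 (mod 413)
8^16 ≡ 330^2 = 108900 ≡ 281 (mod 413)
8^32 ≡ 281^2 = 78961 ≡ 78 (mod 413)
8^64 ≡ 78^2 = 6084 ≡ 302 (mod 413)
8^128 ≡ 302^2 = 91204 ≡ 344 (mod 413)
8^256 ≡ 344^2 = 118336 ≡ 218 (mod 413)
412 = 256 + 128 + 16 + 8 + 4 in binary powers of 2.
So 8^412 ≡ 218 · 344 · 281 · 330 · 379 ≡ 302 (mod 413).
Since 302 ≠ 1, base 8 is a Fermat witness: 413 is composite.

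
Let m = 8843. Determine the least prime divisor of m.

37

8843 is odd.
Digit sum 23, not divisible by 3.
Ends in 3: not divisible by 5.
7: 8843 = 7·1263 + 2
11: 8843 = 11·803 + 10
13: 8843 = 13·680 + 3
17: 8843 = 17·520 + 3
19: 8843 = 19·465 + 8
23: 8843 = 23·384 + 11
29: 8843 = 29·304 + 27
31: 8843 = 31·285 + 8
37: 8843 = 37·239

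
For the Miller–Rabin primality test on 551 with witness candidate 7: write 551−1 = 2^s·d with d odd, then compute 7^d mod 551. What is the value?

551 − 1 = 550 = 2^1 · 275, so d = 275.
7^1 ≡ 7 (mod 551)
7^2 ≡ 7^2 = 49 ≡ 49 (mod 551)
7^4 ≡ 49^2 = 2401 ≡ 197 (mod 551)
7^8 ≡ 197^2 = 38809 ≡ 239 (mod 551)
7^16 ≡ 239^2 = 57121 ≡ 368 (mod 551)
7^32 ≡ 368^2 = 135424 ≡ 429 (mod 551)
7^64 ≡ 429^2 = 184041 ≡ 7 (mod 551)
7^128 ≡ 7^2 = 49 ≡ 49 (mod 551)
7^256 ≡ 49^2 = 2401 ≡ 197 (mod 551)
275 = 256 + 16 + 2 + 1 in binary powers of 2.
So 7^275 ≡ 197 · 368 · 49 · 7 ≡ 49 (mod 551).
Squaring chain: 49; never reaches −1, so base 7 is a Miller–Rabin witness that 551 is composite.

49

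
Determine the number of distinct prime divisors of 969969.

969969 = 3 · 323323
323323 = 7 · 46189
46189 = 11 · 4199
4199 = 13 · 323
323 = 17 · 19
969969 = 3 · 7 · 11 · 13 · 17 · 19, which has 6 distinct prime factors.

6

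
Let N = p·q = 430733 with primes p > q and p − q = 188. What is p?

757

Since p = q + 188, we have 430733 = q(q + 188), so q² + 188q − 430733 = 0.
Discriminant: 188² + 4·430733 = 35344 + 1722932 = 1758276; √1758276 = 1326.
q = (−188 + 1326)/2 = 569, and p = q + 188 = 757.
Check: 569 · 757 = 430733.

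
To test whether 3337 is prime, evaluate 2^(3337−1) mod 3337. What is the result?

2^1 ≡ 2 (mod 3337)
2^2 ≡ 2^2 = 4 ≡ 4 (mod 3337)
2^4 ≡ 4^2 = 16 ≡ 16 (mod 3337)
2^8 ≡ 16^2 = 256 ≡ 256 (mod 3337)
2^16 ≡ 256^2 = 65536 ≡ 2133 (mod 3337)
2^32 ≡ 2133^2 = 4549689 ≡ 1358 (mod 3337)
2^64 ≡ 1358^2 = 1844164 ≡ 2140 (mod 3337)
2^128 ≡ 2140^2 = 4579600 ≡ 1236 (mod 3337)
2^256 ≡ 1236^2 = 1527696 ≡ 2687 (mod 3337)
2^512 ≡ 2687^2 = 7219969 ≡ 2038 (mod 3337)
2^1024 ≡ 2038^2 = 4153444 ≡ 2216 (mod 3337)
2^2048 ≡ 2216^2 = 4910656 ≡ 1929 (mod 3337)
3336 = 2048 + 1024 + 256 + 8 in binary powers of 2.
So 2^3336 ≡ 1929 · 2216 · 2687 · 256 ≡ 1835 (mod 3337).
Since 1835 ≠ 1, base 2 is a Fermat witness: 3337 is composite.

1835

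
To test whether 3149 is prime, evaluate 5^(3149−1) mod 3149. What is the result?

896

5^1 ≡ 5 (mod 3149)
5^2 ≡ 5^2 = 25 ≡ 25 (mod 3149)
5^4 ≡ 25^2 = 625 ≡ 625 (mod 3149)
5^8 ≡ 625^2 = 390625 ≡ 149 (mod 3149)
5^16 ≡ 149^2 = 22201 ≡ 158 (mod 3149)
5^32 ≡ 158^2 = 24964 ≡ 2921 (mod 3149)
5^64 ≡ 2921^2 = 8532241 ≡ 1600 (mod 3149)
5^128 ≡ 1600^2 = 2560000 ≡ 3012 (mod 3149)
5^256 ≡ 3012^2 = 9072144 ≡ 3024 (mod 3149)
5^512 ≡ 3024^2 = 9144576 ≡ 3029 (mod 3149)
5^1024 ≡ 3029^2 = 9174841 ≡ 1804 (mod 3149)
5^2048 ≡ 1804^2 = 3254416 ≡ 1499 (mod 3149)
3148 = 2048 + 1024 + 64 + 8 + 4 in binary powers of 2.
So 5^3148 ≡ 1499 · 1804 · 1600 · 149 · 625 ≡ 896 (mod 3149).
Since 896 ≠ 1, base 5 is a Fermat witness: 3149 is composite.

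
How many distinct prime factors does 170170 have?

6

170170 = 2 · 85085
85085 = 5 · 17017
17017 = 7 · 2431
2431 = 11 · 221
221 = 13 · 17
170170 = 2 · 5 · 7 · 11 · 13 · 17, which has 6 distinct prime factors.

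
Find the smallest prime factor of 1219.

23

1219 is odd.
Digit sum 13, not divisible by 3.
Ends in 9: not divisible by 5.
7: 1219 = 7·174 + 1
11: 1219 = 11·110 + 9
13: 1219 = 13·93 + 10
17: 1219 = 17·71 + 12
19: 1219 = 19·64 + 3
23: 1219 = 23·53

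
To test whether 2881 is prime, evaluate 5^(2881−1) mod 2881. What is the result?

5^1 ≡ 5 (mod 2881)
5^2 ≡ 5^2 = 25 ≡ 25 (mod 2881)
5^4 ≡ 25^2 = 625 ≡ 625 (mod 2881)
5^8 ≡ 625^2 = 390625 ≡ 1690 (mod 2881)
5^16 ≡ 1690^2 = 2856100 ≡ 1029 (mod 2881)
5^32 ≡ 1029^2 = 1058841 ≡ 1514 (mod 2881)
5^64 ≡ 1514^2 = 2292196 ≡ 1801 (mod 2881)
5^128 ≡ 1801^2 = 3243601 ≡ 2476 (mod 2881)
5^256 ≡ 2476^2 = 6130576 ≡ 2689 (mod 2881)
5^512 ≡ 2689^2 = 7230721 ≡ 2292 (mod 2881)
5^1024 ≡ 2292^2 = 5253264 ≡ 1201 (mod 2881)
5^2048 ≡ 1201^2 = 1442401 ≡ 1901 (mod 2881)
2880 = 2048 + 512 + 256 + 64 in binary powers of 2.
So 5^2880 ≡ 1901 · 2292 · 2689 · 1801 ≡ 1466 (mod 2881).
Since 1466 ≠ 1, base 5 is a Fermat witness: 2881 is composite.

1466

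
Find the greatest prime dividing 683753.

97

683753 = 7 · 97679
97679 = 19 · 5141
5141 = 53 · 97
97 is prime.
So 683753 = 7 · 19 · 53 · 97; the largest prime factor is 97.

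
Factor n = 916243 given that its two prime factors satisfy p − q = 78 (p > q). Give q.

Since p = q + 78, we have 916243 = q(q + 78), so q² + 78q − 916243 = 0.
Discriminant: 78² + 4·916243 = 6084 + 3664972 = 3671056; √3671056 = 1916.
q = (−78 + 1916)/2 = 919, and p = q + 78 = 997.
Check: 919 · 997 = 916243.

919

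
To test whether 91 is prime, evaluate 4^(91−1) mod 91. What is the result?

4^1 ≡ 4 (mod 91)
4^2 ≡ 4^2 = 16 ≡ 16 (mod 91)
4^4 ≡ 16^2 = 256 ≡ 74 (mod 91)
4^8 ≡ 74^2 = 5476 ≡ 16 (mod 91)
4^16 ≡ 16^2 = 256 ≡ 74 (mod 91)
4^32 ≡ 74^2 = 5476 ≡ 16 (mod 91)
4^64 ≡ 16^2 = 256 ≡ 74 (mod 91)
90 = 64 + 16 + 8 + 2 in binary powers of 2.
So 4^90 ≡ 74 · 74 · 16 · 16 ≡ 1 (mod 91).
Since the result is 1, base 4 gives no evidence that 91 is composite.

1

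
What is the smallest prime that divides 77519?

13

77519 is odd.
Digit sum 29, not divisible by 3.
Ends in 9: not divisible by 5.
7: 77519 = 7·11074 + 1
11: 77519 = 11·7047 + 2
13: 77519 = 13·5963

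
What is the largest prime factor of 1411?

83

1411 = 17 · 83
83 is prime.
So 1411 = 17 · 83; the largest prime factor is 83.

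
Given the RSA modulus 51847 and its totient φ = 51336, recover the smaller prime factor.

φ(n) = (p−1)(q−1) = n − (p+q) + 1, so p + q = 51847 − 51336 + 1 = 512.
p and q are the roots of t² − 512t + 51847 = 0.
Discriminant: 512² − 4·51847 = 262144 − 207388 = 54756; √54756 = 234.
q = (512 − 234)/2 = 139, p = (512 + 234)/2 = 373.
Check: 139 · 373 = 51847.

139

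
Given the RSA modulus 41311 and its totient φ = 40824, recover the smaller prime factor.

109

φ(n) = (p−1)(q−1) = n − (p+q) + 1, so p + q = 41311 − 40824 + 1 = 488.
p and q are the roots of t² − 488t + 41311 = 0.
Discriminant: 488² − 4·41311 = 238144 − 165244 = 72900; √72900 = 270.
q = (488 − 270)/2 = 109, p = (488 + 270)/2 = 379.
Check: 109 · 379 = 41311.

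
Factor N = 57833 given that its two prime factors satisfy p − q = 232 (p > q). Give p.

Since p = q + 232, we have 57833 = q(q + 232), so q² + 232q − 57833 = 0.
Discriminant: 232² + 4·57833 = 53824 + 231332 = 285156; √285156 = 534.
q = (−232 + 534)/2 = 151, and p = q + 232 = 383.
Check: 151 · 383 = 57833.

383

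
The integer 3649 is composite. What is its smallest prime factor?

3649 is odd.
Digit sum 22, not divisible by 3.
Ends in 9: not divisible by 5.
7: 3649 = 7·521 + 2
11: 3649 = 11·331 + 8
13: 3649 = 13·280 + 9
17: 3649 = 17·214 + 11
19: 3649 = 19·192 + 1
23: 3649 = 23·158 + 15
29: 3649 = 29·125 + 24
31: 3649 = 31·117 + 22
37: 3649 = 37·98 + 23
41: 3649 = 41·89

41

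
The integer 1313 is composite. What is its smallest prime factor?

1313 is odd.
Digit sum 8, not divisible by 3.
Ends in 3: not divisible by 5.
7: 1313 = 7·187 + 4
11: 1313 = 11·119 + 4
13: 1313 = 13·101

13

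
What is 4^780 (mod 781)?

474

4^1 ≡ 4 (mod 781)
4^2 ≡ 4^2 = 16 ≡ 16 (mod 781)
4^4 ≡ 16^2 = 256 ≡ 256 (mod 781)
4^8 ≡ 256^2 = 65536 ≡ 713 (mod 781)
4^16 ≡ 713^2 = 508369 ≡ 719 (mod 781)
4^32 ≡ 719^2 = 516961 ≡ 720 (mod 781)
4^64 ≡ 720^2 = 518400 ≡ 597 (mod 781)
4^128 ≡ 597^2 = 356409 ≡ 273 (mod 781)
4^256 ≡ 273^2 = 74529 ≡ 334 (mod 781)
4^512 ≡ 334^2 = 111556 ≡ 654 (mod 781)
780 = 512 + 256 + 8 + 4 in binary powers of 2.
So 4^780 ≡ 654 · 334 · 713 · 256 ≡ 474 (mod 781).
Since 474 ≠ 1, base 4 is a Fermat witness: 781 is composite.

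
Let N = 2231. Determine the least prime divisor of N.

23

2231 is odd.
Digit sum 8, not divisible by 3.
Ends in 1: not divisible by 5.
7: 2231 = 7·318 + 5
11: 2231 = 11·202 + 9
13: 2231 = 13·171 + 8
17: 2231 = 17·131 + 4
19: 2231 = 19·117 + 8
23: 2231 = 23·97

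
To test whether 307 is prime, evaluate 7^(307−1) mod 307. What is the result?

7^1 ≡ 7 (mod 307)
7^2 ≡ 7^2 = 49 ≡ 49 (mod 307)
7^4 ≡ 49^2 = 2401 ≡ 252 (mod 307)
7^8 ≡ 252^2 = 63504 ≡ 262 (mod 307)
7^16 ≡ 262^2 = 68644 ≡ 183 (mod 307)
7^32 ≡ 183^2 = 33489 ≡ 26 (mod 307)
7^64 ≡ 26^2 = 676 ≡ 62 (mod 307)
7^128 ≡ 62^2 = 3844 ≡ 160 (mod 307)
7^256 ≡ 160^2 = 25600 ≡ 119 (mod 307)
306 = 256 + 32 + 16 + 2 in binary powers of 2.
So 7^306 ≡ 119 · 26 · 183 · 49 ≡ 1 (mod 307).
Since the result is 1, base 7 gives no evidence that 307 is composite.

1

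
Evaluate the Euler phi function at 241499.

228960

Factor: 241499 = 37 · 61 · 107.
φ(241499) = (37−1) · (61−1) · (107−1) = 36 · 60 · 106 = 228960.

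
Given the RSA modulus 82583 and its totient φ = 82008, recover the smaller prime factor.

φ(n) = (p−1)(q−1) = n − (p+q) + 1, so p + q = 82583 − 82008 + 1 = 576.
p and q are the roots of t² − 576t + 82583 = 0.
Discriminant: 576² − 4·82583 = 331776 − 330332 = 1444; √1444 = 38.
q = (576 − 38)/2 = 269, p = (576 + 38)/2 = 307.
Check: 269 · 307 = 82583.

269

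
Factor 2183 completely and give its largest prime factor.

2183 = 37 · 59
59 is prime.
So 2183 = 37 · 59; the largest prime factor is 59.

59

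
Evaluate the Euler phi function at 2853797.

2792464

Factor: 2853797 = 107 · 149 · 179.
φ(2853797) = (107−1) · (149−1) · (179−1) = 106 · 148 · 178 = 2792464.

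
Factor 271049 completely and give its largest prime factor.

79

271049 = 47 · 5767
5767 = 73 · 79
79 is prime.
So 271049 = 47 · 73 · 79; the largest prime factor is 79.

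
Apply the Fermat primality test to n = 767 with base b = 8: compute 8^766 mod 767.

8^1 ≡ 8 (mod 767)
8^2 ≡ 8^2 = 64 ≡ 64 (mod 767)
8^4 ≡ 64^2 = 4096 ≡ 261 (mod 767)
8^8 ≡ 261^2 = 68121 ≡ 625 (mod 767)
8^16 ≡ 625^2 = 390625 ≡ 222 (mod 767)
8^32 ≡ 222^2 = 49284 ≡ 196 (mod 767)
8^64 ≡ 196^2 = 38416 ≡ 66 (mod 767)
8^128 ≡ 66^2 = 4356 ≡ 521 (mod 767)
8^256 ≡ 521^2 = 271441 ≡ 690 (mod 767)
8^512 ≡ 690^2 = 476100 ≡ 560 (mod 767)
766 = 512 + 128 + 64 + 32 + 16 + 8 + 4 + 2 in binary powers of 2.
So 8^766 ≡ 560 · 521 · 66 · 196 · 222 · 625 · 261 · 64 ≡ 285 (mod 767).
Since 285 ≠ 1, base 8 is a Fermat witness: 767 is composite.

285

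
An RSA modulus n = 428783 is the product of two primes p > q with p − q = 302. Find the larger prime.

823

Since p = q + 302, we have 428783 = q(q + 302), so q² + 302q − 428783 = 0.
Discriminant: 302² + 4·428783 = 91204 + 1715132 = 1806336; √1806336 = 1344.
q = (−302 + 1344)/2 = 521, and p = q + 302 = 823.
Check: 521 · 823 = 428783.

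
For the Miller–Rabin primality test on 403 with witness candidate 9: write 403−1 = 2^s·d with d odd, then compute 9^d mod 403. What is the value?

403 − 1 = 402 = 2^1 · 201, so d = 201.
9^1 ≡ 9 (mod 403)
9^2 ≡ 9^2 = 81 ≡ 81 (mod 403)
9^4 ≡ 81^2 = 6561 ≡ 113 (mod 403)
9^8 ≡ 113^2 = 12769 ≡ 276 (mod 403)
9^16 ≡ 276^2 = 76176 ≡ 9 (mod 403)
9^32 ≡ 9^2 = 81 ≡ 81 (mod 403)
9^64 ≡ 81^2 = 6561 ≡ 113 (mod 403)
9^128 ≡ 113^2 = 12769 ≡ 276 (mod 403)
201 = 128 + 64 + 8 + 1 in binary powers of 2.
So 9^201 ≡ 276 · 113 · 276 · 9 ≡ 287 (mod 403).
Squaring chain: 287; never reaches −1, so base 9 is a Miller–Rabin witness that 403 is composite.

287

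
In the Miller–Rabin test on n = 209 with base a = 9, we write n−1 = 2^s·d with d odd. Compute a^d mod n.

209 − 1 = 208 = 2^4 · 13, so d = 13.
9^1 ≡ 9 (mod 209)
9^2 ≡ 9^2 = 81 ≡ 81 (mod 209)
9^4 ≡ 81^2 = 6561 ≡ 82 (mod 209)
9^8 ≡ 82^2 = 6724 ≡ 36 (mod 209)
13 = 8 + 4 + 1 in binary powers of 2.
So 9^13 ≡ 36 · 82 · 9 ≡ 25 (mod 209).
Squaring chain: 25 → 207 → 4 → 16; never reaches −1, so base 9 is a Miller–Rabin witness that 209 is composite.

25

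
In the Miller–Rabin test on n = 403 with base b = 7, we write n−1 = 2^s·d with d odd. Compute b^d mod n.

403 − 1 = 402 = 2^1 · 201, so d = 201.
7^1 ≡ 7 (mod 403)
7^2 ≡ 7^2 = 49 ≡ 49 (mod 403)
7^4 ≡ 49^2 = 2401 ≡ 386 (mod 403)
7^8 ≡ 386^2 = 148996 ≡ 289 (mod 403)
7^16 ≡ 289^2 = 83521 ≡ 100 (mod 403)
7^32 ≡ 100^2 = 10000 ≡ 328 (mod 403)
7^64 ≡ 328^2 = 107584 ≡ 386 (mod 403)
7^128 ≡ 386^2 = 148996 ≡ 289 (mod 403)
201 = 128 + 64 + 8 + 1 in binary powers of 2.
So 7^201 ≡ 289 · 386 · 289 · 7 ≡ 190 (mod 403).
Squaring chain: 190; never reaches −1, so base 7 is a Miller–Rabin witness that 403 is composite.

190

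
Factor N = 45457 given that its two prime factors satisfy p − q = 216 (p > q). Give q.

Since p = q + 216, we have 45457 = q(q + 216), so q² + 216q − 45457 = 0.
Discriminant: 216² + 4·45457 = 46656 + 181828 = 228484; √228484 = 478.
q = (−216 + 478)/2 = 131, and p = q + 216 = 347.
Check: 131 · 347 = 45457.

131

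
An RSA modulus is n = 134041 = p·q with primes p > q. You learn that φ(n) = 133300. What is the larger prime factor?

431

φ(n) = (p−1)(q−1) = n − (p+q) + 1, so p + q = 134041 − 133300 + 1 = 742.
p and q are the roots of t² − 742t + 134041 = 0.
Discriminant: 742² − 4·134041 = 550564 − 536164 = 14400; √14400 = 120.
q = (742 − 120)/2 = 311, p = (742 + 120)/2 = 431.
Check: 311 · 431 = 134041.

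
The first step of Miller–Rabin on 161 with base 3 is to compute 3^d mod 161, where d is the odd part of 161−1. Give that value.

82

161 − 1 = 160 = 2^5 · 5, so d = 5.
3^1 ≡ 3 (mod 161)
3^2 ≡ 3^2 = 9 ≡ 9 (mod 161)
3^4 ≡ 9^2 = 81 ≡ 81 (mod 161)
5 = 4 + 1 in binary powers of 2.
So 3^5 ≡ 81 · 3 ≡ 82 (mod 161).
Squaring chain: 82 → 123 → 156 → 25 → 142; never reaches −1, so base 3 is a Miller–Rabin witness that 161 is composite.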